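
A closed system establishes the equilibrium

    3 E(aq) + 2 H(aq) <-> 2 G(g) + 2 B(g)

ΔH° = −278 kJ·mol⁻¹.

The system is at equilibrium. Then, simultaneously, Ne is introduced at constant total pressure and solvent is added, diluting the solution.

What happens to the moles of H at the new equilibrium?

cannot be determined

Adding inert gas at constant total pressure expands the volume and lowers every reacting partial pressure. With Δn_gas = 4 − 0 = +4, Q moves away from K toward the side with fewer gas moles, so the system shifts toward the side with more gas moles — to the right.
Dilution lowers every aqueous concentration by the same factor. Δn_aq = 0 − 5 = -5, so the system shifts toward the side with more dissolved moles — to the left.
The two effects oppose each other, so the net shift — and hence the change in H — cannot be determined from the given information.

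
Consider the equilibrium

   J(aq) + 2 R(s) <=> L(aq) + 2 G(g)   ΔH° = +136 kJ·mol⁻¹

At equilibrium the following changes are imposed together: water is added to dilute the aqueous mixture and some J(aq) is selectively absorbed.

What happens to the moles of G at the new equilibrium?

Dilution scales every aqueous concentration by the same factor. Δn_aq = 1 − 1 = 0, so Q is unchanged — no shift.
Removing J (aq), a reactant, drives the reaction to the left.
The net shift is to the left. G is a product, so its amount decreases.

decreases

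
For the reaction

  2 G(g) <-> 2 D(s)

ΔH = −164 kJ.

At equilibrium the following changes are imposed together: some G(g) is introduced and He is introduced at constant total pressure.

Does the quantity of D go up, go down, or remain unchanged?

cannot be determined

Adding G (g), a reactant, drives the reaction to the right.
Adding inert gas at constant total pressure expands the volume and lowers every reacting partial pressure. With Δn_gas = 0 − 2 = -2, Q moves away from K toward the side with fewer gas moles, so the system shifts toward the side with more gas moles — to the left.
The two effects oppose each other, so the net shift — and hence the change in D — cannot be determined from the given information.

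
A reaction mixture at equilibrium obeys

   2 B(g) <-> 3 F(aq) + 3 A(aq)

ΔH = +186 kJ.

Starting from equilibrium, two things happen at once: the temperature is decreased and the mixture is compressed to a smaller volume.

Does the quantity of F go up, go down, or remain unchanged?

cannot be determined

The forward reaction is endothermic. Lowering T favours the exothermic direction — shift to the left.
Gas moles: reactants 2, products 0 (Δn_gas = -2). Compression shifts the system toward the side with fewer moles of gas — to the right.
The two effects oppose each other, so the net shift — and hence the change in F — cannot be determined from the given information.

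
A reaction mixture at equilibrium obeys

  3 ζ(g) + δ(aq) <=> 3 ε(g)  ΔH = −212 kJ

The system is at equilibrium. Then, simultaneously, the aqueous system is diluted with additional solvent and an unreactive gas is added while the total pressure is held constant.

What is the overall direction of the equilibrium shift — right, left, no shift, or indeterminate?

Dilution lowers every aqueous concentration by the same factor. Δn_aq = 0 − 1 = -1, so the system shifts toward the side with more dissolved moles — to the left.
Adding inert gas at constant total pressure expands the volume, scaling every reacting partial pressure by the same factor. Δn_gas = 3 − 3 = 0, so Q is unchanged — no shift.
Only the nonzero effect(s) matter; the net shift is to the left.

left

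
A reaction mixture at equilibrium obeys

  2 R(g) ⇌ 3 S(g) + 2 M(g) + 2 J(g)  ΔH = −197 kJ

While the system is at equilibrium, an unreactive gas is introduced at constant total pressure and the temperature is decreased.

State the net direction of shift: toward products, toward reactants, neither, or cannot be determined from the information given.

right

Adding inert gas at constant total pressure expands the volume and lowers every reacting partial pressure. With Δn_gas = 7 − 2 = +5, Q moves away from K toward the side with fewer gas moles, so the system shifts toward the side with more gas moles — to the right.
The forward reaction is exothermic. Lowering T favours the exothermic direction — shift to the right.
All effects act in the same direction — net shift to the right.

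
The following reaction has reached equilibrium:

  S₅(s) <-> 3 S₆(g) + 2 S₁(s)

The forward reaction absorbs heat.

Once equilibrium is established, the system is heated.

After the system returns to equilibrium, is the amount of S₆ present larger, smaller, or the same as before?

increases

The forward reaction is endothermic. Raising T favours the endothermic direction — shift to the right.
The net shift is to the right. S₆ is a product, so its amount increases.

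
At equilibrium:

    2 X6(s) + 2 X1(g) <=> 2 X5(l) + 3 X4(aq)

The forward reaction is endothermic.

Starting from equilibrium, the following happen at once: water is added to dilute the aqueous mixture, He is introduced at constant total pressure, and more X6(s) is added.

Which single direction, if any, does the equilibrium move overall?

cannot be determined

Dilution lowers every aqueous concentration by the same factor. Δn_aq = 3 − 0 = +3, so the system shifts toward the side with more dissolved moles — to the right.
Adding inert gas at constant total pressure expands the volume and lowers every reacting partial pressure. With Δn_gas = 0 − 2 = -2, Q moves away from K toward the side with fewer gas moles, so the system shifts toward the side with more gas moles — to the left.
X6 is a pure solid; its activity is 1 regardless of amount, so Q is unaffected — no shift from this change.
The individual effects push in opposite directions; without quantitative information the net direction cannot be determined.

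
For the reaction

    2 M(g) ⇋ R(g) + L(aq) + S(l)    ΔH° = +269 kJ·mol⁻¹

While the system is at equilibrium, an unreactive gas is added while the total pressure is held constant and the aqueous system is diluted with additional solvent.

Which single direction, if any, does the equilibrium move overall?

cannot be determined

Adding inert gas at constant total pressure expands the volume and lowers every reacting partial pressure. With Δn_gas = 1 − 2 = -1, Q moves away from K toward the side with fewer gas moles, so the system shifts toward the side with more gas moles — to the left.
Dilution lowers every aqueous concentration by the same factor. Δn_aq = 1 − 0 = +1, so the system shifts toward the side with more dissolved moles — to the right.
The individual effects push in opposite directions; without quantitative information the net direction cannot be determined.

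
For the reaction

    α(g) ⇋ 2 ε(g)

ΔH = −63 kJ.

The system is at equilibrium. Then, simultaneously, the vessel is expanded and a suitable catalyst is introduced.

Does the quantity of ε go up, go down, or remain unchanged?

Gas moles: reactants 1, products 2 (Δn_gas = +1). Expansion shifts the system toward the side with more moles of gas — to the right.
A catalyst speeds both forward and reverse rates equally; it changes neither Q nor K — no shift from this change.
The net shift is to the right. ε is a product, so its amount increases.

increases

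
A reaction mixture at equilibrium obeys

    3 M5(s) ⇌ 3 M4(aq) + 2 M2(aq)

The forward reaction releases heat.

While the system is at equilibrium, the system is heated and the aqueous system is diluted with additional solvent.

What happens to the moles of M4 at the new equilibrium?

The forward reaction is exothermic. Raising T favours the endothermic direction — shift to the left.
Dilution lowers every aqueous concentration by the same factor. Δn_aq = 5 − 0 = +5, so the system shifts toward the side with more dissolved moles — to the right.
The two effects oppose each other, so the net shift — and hence the change in M4 — cannot be determined from the given information.

cannot be determined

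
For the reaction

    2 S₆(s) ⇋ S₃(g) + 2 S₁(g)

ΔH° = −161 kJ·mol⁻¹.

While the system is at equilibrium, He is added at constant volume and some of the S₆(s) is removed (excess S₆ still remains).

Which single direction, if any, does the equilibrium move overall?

At constant volume, adding an inert gas leaves every reacting species' partial pressure unchanged, so Q is unchanged — no shift from this change.
S₆ is a pure solid; its activity is 1 regardless of amount, so Q is unaffected — no shift from this change.
None of the changes alters Q relative to K, so there is no net shift.

no shift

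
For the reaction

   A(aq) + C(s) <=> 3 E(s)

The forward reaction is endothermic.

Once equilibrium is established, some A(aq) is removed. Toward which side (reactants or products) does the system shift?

left

Removing A (aq), a reactant, drives the reaction to the left.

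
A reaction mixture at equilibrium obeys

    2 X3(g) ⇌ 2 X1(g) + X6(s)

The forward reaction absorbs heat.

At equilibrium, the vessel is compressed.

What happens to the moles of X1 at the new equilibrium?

Gas moles: reactants 2, products 2. Δn_gas = 0, so a volume change leaves Q equal to K — no shift from this change.
No net shift occurs, so the amount of X1 is unchanged.

unchanged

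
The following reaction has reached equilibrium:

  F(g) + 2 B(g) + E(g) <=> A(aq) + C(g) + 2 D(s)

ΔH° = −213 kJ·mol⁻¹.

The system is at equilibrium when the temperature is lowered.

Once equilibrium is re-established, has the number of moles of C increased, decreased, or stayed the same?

increases

The forward reaction is exothermic. Lowering T favours the exothermic direction — shift to the right.
The net shift is to the right. C is a product, so its amount increases.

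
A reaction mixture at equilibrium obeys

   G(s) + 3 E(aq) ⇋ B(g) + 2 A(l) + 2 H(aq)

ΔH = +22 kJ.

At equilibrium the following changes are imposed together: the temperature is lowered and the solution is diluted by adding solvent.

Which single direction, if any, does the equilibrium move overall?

left

The forward reaction is endothermic. Lowering T favours the exothermic direction — shift to the left.
Dilution lowers every aqueous concentration by the same factor. Δn_aq = 2 − 3 = -1, so the system shifts toward the side with more dissolved moles — to the left.
All effects act in the same direction — net shift to the left.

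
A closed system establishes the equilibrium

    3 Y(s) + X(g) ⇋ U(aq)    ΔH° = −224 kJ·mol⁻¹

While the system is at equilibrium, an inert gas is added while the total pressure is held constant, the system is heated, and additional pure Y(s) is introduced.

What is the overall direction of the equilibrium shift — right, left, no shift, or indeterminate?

left

Adding inert gas at constant total pressure expands the volume and lowers every reacting partial pressure. With Δn_gas = 0 − 1 = -1, Q moves away from K toward the side with fewer gas moles, so the system shifts toward the side with more gas moles — to the left.
The forward reaction is exothermic. Raising T favours the endothermic direction — shift to the left.
Y is a pure solid; its activity is 1 regardless of amount, so Q is unaffected — no shift from this change.
Only the nonzero effect(s) matter; the net shift is to the left.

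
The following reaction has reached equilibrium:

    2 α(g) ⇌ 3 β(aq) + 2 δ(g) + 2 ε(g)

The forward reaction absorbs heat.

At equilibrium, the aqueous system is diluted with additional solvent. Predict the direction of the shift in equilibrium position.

Dilution lowers every aqueous concentration by the same factor. Δn_aq = 3 − 0 = +3, so the system shifts toward the side with more dissolved moles — to the right.

right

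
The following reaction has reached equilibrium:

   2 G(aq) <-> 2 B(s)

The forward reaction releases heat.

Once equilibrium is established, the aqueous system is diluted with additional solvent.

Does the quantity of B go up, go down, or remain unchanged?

decreases

Dilution lowers every aqueous concentration by the same factor. Δn_aq = 0 − 2 = -2, so the system shifts toward the side with more dissolved moles — to the left.
The net shift is to the left. B is a product, so its amount decreases.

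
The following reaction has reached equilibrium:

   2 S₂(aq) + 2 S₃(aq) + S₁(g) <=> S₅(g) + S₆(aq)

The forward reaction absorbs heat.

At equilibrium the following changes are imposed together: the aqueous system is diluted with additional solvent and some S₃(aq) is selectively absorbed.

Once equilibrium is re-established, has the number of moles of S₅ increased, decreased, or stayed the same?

Dilution lowers every aqueous concentration by the same factor. Δn_aq = 1 − 4 = -3, so the system shifts toward the side with more dissolved moles — to the left.
Removing S₃ (aq), a reactant, drives the reaction to the left.
The net shift is to the left. S₅ is a product, so its amount decreases.

decreases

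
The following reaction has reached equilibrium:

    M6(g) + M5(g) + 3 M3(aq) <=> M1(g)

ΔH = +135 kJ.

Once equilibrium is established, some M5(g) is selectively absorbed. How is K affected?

unchanged

The equilibrium constant depends only on temperature. This perturbation may move the position of equilibrium, but since T is unchanged, K itself is unchanged.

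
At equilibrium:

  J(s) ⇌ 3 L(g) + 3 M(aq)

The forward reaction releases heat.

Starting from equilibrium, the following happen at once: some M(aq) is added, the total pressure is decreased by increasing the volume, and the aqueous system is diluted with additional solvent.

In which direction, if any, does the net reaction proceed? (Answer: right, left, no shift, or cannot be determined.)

Adding M (aq), a product, drives the reaction to the left.
Gas moles: reactants 0, products 3 (Δn_gas = +3). Expansion shifts the system toward the side with more moles of gas — to the right.
Dilution lowers every aqueous concentration by the same factor. Δn_aq = 3 − 0 = +3, so the system shifts toward the side with more dissolved moles — to the right.
The individual effects push in opposite directions; without quantitative information the net direction cannot be determined.

cannot be determined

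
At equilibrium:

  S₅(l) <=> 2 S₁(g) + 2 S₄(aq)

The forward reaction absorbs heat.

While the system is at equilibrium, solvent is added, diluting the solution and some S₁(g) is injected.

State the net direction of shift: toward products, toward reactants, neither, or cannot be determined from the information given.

Dilution lowers every aqueous concentration by the same factor. Δn_aq = 2 − 0 = +2, so the system shifts toward the side with more dissolved moles — to the right.
Adding S₁ (g), a product, drives the reaction to the left.
The individual effects push in opposite directions; without quantitative information the net direction cannot be determined.

cannot be determined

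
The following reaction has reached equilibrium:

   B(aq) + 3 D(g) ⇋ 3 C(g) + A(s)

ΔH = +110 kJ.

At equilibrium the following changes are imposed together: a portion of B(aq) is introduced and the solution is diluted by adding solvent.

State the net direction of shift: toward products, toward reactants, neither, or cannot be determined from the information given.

Adding B (aq), a reactant, drives the reaction to the right.
Dilution lowers every aqueous concentration by the same factor. Δn_aq = 0 − 1 = -1, so the system shifts toward the side with more dissolved moles — to the left.
The individual effects push in opposite directions; without quantitative information the net direction cannot be determined.

cannot be determined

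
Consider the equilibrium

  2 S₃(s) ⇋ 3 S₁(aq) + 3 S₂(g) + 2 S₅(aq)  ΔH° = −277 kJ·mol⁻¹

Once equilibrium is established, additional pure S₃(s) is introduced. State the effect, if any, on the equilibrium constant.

unchanged

The equilibrium constant depends only on temperature. This perturbation changes neither the position of equilibrium nor K.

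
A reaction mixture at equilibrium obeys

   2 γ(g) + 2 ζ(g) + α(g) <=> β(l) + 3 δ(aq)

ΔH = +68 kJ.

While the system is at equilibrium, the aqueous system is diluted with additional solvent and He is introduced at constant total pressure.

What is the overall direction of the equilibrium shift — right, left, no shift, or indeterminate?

Dilution lowers every aqueous concentration by the same factor. Δn_aq = 3 − 0 = +3, so the system shifts toward the side with more dissolved moles — to the right.
Adding inert gas at constant total pressure expands the volume and lowers every reacting partial pressure. With Δn_gas = 0 − 5 = -5, Q moves away from K toward the side with fewer gas moles, so the system shifts toward the side with more gas moles — to the left.
The individual effects push in opposite directions; without quantitative information the net direction cannot be determined.

cannot be determined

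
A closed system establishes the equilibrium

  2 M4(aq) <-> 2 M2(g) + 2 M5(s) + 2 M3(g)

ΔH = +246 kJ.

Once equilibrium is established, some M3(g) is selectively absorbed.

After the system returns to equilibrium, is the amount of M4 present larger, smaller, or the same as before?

Removing M3 (g), a product, drives the reaction to the right.
The net shift is to the right. M4 is a reactant, so its amount decreases.

decreases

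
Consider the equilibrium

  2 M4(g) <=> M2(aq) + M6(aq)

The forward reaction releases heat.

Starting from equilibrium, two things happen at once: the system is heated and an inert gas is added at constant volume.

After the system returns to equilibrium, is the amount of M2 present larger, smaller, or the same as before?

decreases

The forward reaction is exothermic. Raising T favours the endothermic direction — shift to the left.
At constant volume, adding an inert gas leaves every reacting species' partial pressure unchanged, so Q is unchanged — no shift from this change.
The net shift is to the left. M2 is a product, so its amount decreases.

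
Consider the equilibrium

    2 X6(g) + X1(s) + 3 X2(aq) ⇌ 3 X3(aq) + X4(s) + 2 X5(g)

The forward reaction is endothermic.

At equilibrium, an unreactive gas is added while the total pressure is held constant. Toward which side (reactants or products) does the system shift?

no shift

Adding inert gas at constant total pressure expands the volume, scaling every reacting partial pressure by the same factor. Δn_gas = 2 − 2 = 0, so Q is unchanged — no shift.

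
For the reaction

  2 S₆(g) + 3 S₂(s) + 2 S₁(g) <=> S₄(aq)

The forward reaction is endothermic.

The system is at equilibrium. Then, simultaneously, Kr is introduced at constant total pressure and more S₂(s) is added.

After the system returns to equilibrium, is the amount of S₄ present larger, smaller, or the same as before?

decreases

Adding inert gas at constant total pressure expands the volume and lowers every reacting partial pressure. With Δn_gas = 0 − 4 = -4, Q moves away from K toward the side with fewer gas moles, so the system shifts toward the side with more gas moles — to the left.
S₂ is a pure solid; its activity is 1 regardless of amount, so Q is unaffected — no shift from this change.
The net shift is to the left. S₄ is a product, so its amount decreases.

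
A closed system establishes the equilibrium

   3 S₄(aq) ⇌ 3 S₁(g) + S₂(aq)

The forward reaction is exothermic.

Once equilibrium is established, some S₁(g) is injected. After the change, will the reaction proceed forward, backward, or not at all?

left

Adding S₁ (g), a product, drives the reaction to the left.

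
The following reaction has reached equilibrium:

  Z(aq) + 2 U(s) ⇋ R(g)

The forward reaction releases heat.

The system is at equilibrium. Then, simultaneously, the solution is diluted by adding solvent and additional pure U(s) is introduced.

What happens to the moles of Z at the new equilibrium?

Dilution lowers every aqueous concentration by the same factor. Δn_aq = 0 − 1 = -1, so the system shifts toward the side with more dissolved moles — to the left.
U is a pure solid; its activity is 1 regardless of amount, so Q is unaffected — no shift from this change.
The net shift is to the left. Z is a reactant, so its amount increases.

increases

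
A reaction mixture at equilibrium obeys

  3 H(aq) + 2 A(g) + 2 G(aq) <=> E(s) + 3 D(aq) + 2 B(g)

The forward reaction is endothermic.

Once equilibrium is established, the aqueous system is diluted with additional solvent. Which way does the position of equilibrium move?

Dilution lowers every aqueous concentration by the same factor. Δn_aq = 3 − 5 = -2, so the system shifts toward the side with more dissolved moles — to the left.

left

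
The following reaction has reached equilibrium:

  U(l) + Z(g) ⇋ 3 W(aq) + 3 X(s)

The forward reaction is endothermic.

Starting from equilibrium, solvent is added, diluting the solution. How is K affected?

The equilibrium constant depends only on temperature. This perturbation may move the position of equilibrium, but since T is unchanged, K itself is unchanged.

unchanged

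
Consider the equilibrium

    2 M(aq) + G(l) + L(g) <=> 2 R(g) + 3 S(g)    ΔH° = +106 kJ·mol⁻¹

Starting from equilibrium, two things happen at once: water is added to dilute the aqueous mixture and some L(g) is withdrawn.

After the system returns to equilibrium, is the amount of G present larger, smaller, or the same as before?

increases

Dilution lowers every aqueous concentration by the same factor. Δn_aq = 0 − 2 = -2, so the system shifts toward the side with more dissolved moles — to the left.
Removing L (g), a reactant, drives the reaction to the left.
The net shift is to the left. G is a reactant, so its amount increases.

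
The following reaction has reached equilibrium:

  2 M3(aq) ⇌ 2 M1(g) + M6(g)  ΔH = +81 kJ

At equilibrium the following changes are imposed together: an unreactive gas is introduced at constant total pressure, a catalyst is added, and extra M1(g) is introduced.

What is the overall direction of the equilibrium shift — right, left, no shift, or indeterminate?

Adding inert gas at constant total pressure expands the volume and lowers every reacting partial pressure. With Δn_gas = 3 − 0 = +3, Q moves away from K toward the side with fewer gas moles, so the system shifts toward the side with more gas moles — to the right.
A catalyst speeds both forward and reverse rates equally; it changes neither Q nor K — no shift from this change.
Adding M1 (g), a product, drives the reaction to the left.
The individual effects push in opposite directions; without quantitative information the net direction cannot be determined.

cannot be determined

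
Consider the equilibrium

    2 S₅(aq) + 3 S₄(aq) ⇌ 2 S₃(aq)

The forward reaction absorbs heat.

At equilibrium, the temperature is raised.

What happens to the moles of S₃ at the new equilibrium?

The forward reaction is endothermic. Raising T favours the endothermic direction — shift to the right.
The net shift is to the right. S₃ is a product, so its amount increases.

increases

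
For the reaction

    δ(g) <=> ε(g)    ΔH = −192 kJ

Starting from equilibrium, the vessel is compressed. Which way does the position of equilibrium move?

Gas moles: reactants 1, products 1. Δn_gas = 0, so a volume change leaves Q equal to K — no shift from this change.

no shift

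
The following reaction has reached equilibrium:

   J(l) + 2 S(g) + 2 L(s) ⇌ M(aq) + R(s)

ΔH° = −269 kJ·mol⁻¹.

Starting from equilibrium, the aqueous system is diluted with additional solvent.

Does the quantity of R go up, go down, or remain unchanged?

increases

Dilution lowers every aqueous concentration by the same factor. Δn_aq = 1 − 0 = +1, so the system shifts toward the side with more dissolved moles — to the right.
The net shift is to the right. R is a product, so its amount increases.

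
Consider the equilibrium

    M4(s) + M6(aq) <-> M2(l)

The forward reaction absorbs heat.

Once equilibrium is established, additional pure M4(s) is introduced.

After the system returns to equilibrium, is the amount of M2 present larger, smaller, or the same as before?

unchanged

M4 is a pure solid; its activity is 1 regardless of amount, so Q is unaffected — no shift from this change.
No net shift occurs, so the amount of M2 is unchanged.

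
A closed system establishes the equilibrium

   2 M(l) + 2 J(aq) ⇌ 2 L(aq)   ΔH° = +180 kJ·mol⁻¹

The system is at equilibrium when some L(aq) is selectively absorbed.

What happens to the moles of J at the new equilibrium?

Removing L (aq), a product, drives the reaction to the right.
The net shift is to the right. J is a reactant, so its amount decreases.

decreases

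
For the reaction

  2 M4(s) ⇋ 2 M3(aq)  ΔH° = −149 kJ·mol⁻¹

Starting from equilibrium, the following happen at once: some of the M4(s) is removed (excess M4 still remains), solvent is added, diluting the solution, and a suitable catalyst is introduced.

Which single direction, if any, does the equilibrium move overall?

M4 is a pure solid; its activity is 1 regardless of amount, so Q is unaffected — no shift from this change.
Dilution lowers every aqueous concentration by the same factor. Δn_aq = 2 − 0 = +2, so the system shifts toward the side with more dissolved moles — to the right.
A catalyst speeds both forward and reverse rates equally; it changes neither Q nor K — no shift from this change.
Only the nonzero effect(s) matter; the net shift is to the right.

right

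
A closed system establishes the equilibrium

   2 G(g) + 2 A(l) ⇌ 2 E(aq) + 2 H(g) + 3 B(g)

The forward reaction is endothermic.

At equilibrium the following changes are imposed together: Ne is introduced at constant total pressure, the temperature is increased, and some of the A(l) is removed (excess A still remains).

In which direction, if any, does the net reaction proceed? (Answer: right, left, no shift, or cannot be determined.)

Adding inert gas at constant total pressure expands the volume and lowers every reacting partial pressure. With Δn_gas = 5 − 2 = +3, Q moves away from K toward the side with fewer gas moles, so the system shifts toward the side with more gas moles — to the right.
The forward reaction is endothermic. Raising T favours the endothermic direction — shift to the right.
A is a pure liquid; its activity is 1 regardless of amount, so Q is unaffected — no shift from this change.
Only the nonzero effect(s) matter; the net shift is to the right.

right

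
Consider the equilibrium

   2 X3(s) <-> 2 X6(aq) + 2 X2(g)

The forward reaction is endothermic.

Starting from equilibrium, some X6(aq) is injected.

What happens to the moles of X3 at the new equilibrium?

increases

Adding X6 (aq), a product, drives the reaction to the left.
The net shift is to the left. X3 is a reactant, so its amount increases.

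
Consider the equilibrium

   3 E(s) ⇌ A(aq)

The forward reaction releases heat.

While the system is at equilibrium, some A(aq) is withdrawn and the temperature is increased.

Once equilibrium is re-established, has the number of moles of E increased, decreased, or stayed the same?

cannot be determined

Removing A (aq), a product, drives the reaction to the right.
The forward reaction is exothermic. Raising T favours the endothermic direction — shift to the left.
The two effects oppose each other, so the net shift — and hence the change in E — cannot be determined from the given information.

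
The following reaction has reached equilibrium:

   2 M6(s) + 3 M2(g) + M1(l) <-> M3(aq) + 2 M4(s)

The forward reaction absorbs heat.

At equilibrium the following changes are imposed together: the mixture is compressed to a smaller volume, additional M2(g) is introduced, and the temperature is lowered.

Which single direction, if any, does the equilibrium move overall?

Gas moles: reactants 3, products 0 (Δn_gas = -3). Compression shifts the system toward the side with fewer moles of gas — to the right.
Adding M2 (g), a reactant, drives the reaction to the right.
The forward reaction is endothermic. Lowering T favours the exothermic direction — shift to the left.
The individual effects push in opposite directions; without quantitative information the net direction cannot be determined.

cannot be determined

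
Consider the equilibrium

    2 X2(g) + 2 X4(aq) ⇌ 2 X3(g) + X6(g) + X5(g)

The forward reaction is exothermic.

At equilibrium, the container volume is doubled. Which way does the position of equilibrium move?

right

Gas moles: reactants 2, products 4 (Δn_gas = +2). Expansion shifts the system toward the side with more moles of gas — to the right.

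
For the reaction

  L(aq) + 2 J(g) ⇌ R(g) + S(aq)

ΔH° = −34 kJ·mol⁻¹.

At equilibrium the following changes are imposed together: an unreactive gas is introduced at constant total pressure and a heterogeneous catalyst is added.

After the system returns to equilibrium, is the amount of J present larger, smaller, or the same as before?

increases

Adding inert gas at constant total pressure expands the volume and lowers every reacting partial pressure. With Δn_gas = 1 − 2 = -1, Q moves away from K toward the side with fewer gas moles, so the system shifts toward the side with more gas moles — to the left.
A catalyst speeds both forward and reverse rates equally; it changes neither Q nor K — no shift from this change.
The net shift is to the left. J is a reactant, so its amount increases.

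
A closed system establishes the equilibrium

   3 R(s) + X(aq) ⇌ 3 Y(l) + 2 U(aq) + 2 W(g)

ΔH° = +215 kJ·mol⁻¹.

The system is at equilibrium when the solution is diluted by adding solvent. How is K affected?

unchanged

The equilibrium constant depends only on temperature. This perturbation may move the position of equilibrium, but since T is unchanged, K itself is unchanged.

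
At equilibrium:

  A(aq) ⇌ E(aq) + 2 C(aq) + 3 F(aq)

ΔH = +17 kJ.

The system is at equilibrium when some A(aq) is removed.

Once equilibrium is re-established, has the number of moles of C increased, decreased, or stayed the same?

Removing A (aq), a reactant, drives the reaction to the left.
The net shift is to the left. C is a product, so its amount decreases.

decreases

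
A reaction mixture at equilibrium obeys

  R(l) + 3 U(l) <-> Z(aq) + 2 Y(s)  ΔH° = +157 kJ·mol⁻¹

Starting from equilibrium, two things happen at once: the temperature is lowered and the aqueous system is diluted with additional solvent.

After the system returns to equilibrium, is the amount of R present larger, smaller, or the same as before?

The forward reaction is endothermic. Lowering T favours the exothermic direction — shift to the left.
Dilution lowers every aqueous concentration by the same factor. Δn_aq = 1 − 0 = +1, so the system shifts toward the side with more dissolved moles — to the right.
The two effects oppose each other, so the net shift — and hence the change in R — cannot be determined from the given information.

cannot be determined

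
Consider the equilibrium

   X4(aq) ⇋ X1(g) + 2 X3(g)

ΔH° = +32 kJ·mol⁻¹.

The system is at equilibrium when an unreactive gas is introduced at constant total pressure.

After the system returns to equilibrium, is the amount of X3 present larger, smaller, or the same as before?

Adding inert gas at constant total pressure expands the volume and lowers every reacting partial pressure. With Δn_gas = 3 − 0 = +3, Q moves away from K toward the side with fewer gas moles, so the system shifts toward the side with more gas moles — to the right.
The net shift is to the right. X3 is a product, so its amount increases.

increases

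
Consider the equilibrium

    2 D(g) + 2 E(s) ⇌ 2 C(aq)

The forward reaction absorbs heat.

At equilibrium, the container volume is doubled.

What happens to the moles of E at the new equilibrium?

Gas moles: reactants 2, products 0 (Δn_gas = -2). Expansion shifts the system toward the side with more moles of gas — to the left.
The net shift is to the left. E is a reactant, so its amount increases.

increases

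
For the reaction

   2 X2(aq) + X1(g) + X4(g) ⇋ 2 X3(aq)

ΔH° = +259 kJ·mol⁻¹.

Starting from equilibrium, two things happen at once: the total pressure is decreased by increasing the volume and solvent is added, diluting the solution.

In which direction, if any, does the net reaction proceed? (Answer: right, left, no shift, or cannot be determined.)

left

Gas moles: reactants 2, products 0 (Δn_gas = -2). Expansion shifts the system toward the side with more moles of gas — to the left.
Dilution scales every aqueous concentration by the same factor. Δn_aq = 2 − 2 = 0, so Q is unchanged — no shift.
Only the nonzero effect(s) matter; the net shift is to the left.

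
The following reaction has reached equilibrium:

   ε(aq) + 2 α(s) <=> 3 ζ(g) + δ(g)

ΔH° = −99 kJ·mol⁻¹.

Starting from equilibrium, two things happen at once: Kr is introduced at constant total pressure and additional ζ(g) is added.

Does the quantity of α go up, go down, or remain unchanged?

cannot be determined

Adding inert gas at constant total pressure expands the volume and lowers every reacting partial pressure. With Δn_gas = 4 − 0 = +4, Q moves away from K toward the side with fewer gas moles, so the system shifts toward the side with more gas moles — to the right.
Adding ζ (g), a product, drives the reaction to the left.
The two effects oppose each other, so the net shift — and hence the change in α — cannot be determined from the given information.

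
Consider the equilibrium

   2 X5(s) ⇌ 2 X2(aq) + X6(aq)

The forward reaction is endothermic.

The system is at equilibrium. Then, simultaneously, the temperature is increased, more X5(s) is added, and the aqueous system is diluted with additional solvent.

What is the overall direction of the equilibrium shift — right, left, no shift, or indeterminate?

right

The forward reaction is endothermic. Raising T favours the endothermic direction — shift to the right.
X5 is a pure solid; its activity is 1 regardless of amount, so Q is unaffected — no shift from this change.
Dilution lowers every aqueous concentration by the same factor. Δn_aq = 3 − 0 = +3, so the system shifts toward the side with more dissolved moles — to the right.
Only the nonzero effect(s) matter; the net shift is to the right.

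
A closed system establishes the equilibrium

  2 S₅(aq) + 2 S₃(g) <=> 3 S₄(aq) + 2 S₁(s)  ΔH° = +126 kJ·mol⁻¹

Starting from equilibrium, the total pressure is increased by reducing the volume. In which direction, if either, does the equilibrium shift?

Gas moles: reactants 2, products 0 (Δn_gas = -2). Compression shifts the system toward the side with fewer moles of gas — to the right.

right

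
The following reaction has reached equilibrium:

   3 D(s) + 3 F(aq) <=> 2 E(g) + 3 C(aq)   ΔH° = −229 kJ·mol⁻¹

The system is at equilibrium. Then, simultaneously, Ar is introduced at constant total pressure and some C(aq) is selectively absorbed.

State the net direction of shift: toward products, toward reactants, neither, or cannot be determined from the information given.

right

Adding inert gas at constant total pressure expands the volume and lowers every reacting partial pressure. With Δn_gas = 2 − 0 = +2, Q moves away from K toward the side with fewer gas moles, so the system shifts toward the side with more gas moles — to the right.
Removing C (aq), a product, drives the reaction to the right.
All effects act in the same direction — net shift to the right.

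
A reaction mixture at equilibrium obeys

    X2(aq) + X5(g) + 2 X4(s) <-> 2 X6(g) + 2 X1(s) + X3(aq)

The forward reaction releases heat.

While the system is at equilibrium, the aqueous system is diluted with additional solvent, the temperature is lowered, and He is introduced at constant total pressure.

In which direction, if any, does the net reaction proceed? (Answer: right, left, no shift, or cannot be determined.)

right

Dilution scales every aqueous concentration by the same factor. Δn_aq = 1 − 1 = 0, so Q is unchanged — no shift.
The forward reaction is exothermic. Lowering T favours the exothermic direction — shift to the right.
Adding inert gas at constant total pressure expands the volume and lowers every reacting partial pressure. With Δn_gas = 2 − 1 = +1, Q moves away from K toward the side with fewer gas moles, so the system shifts toward the side with more gas moles — to the right.
Only the nonzero effect(s) matter; the net shift is to the right.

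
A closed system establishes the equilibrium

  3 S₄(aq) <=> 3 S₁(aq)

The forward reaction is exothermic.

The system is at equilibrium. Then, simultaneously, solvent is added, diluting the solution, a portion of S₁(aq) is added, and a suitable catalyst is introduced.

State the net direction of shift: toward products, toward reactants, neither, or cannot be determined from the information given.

left

Dilution scales every aqueous concentration by the same factor. Δn_aq = 3 − 3 = 0, so Q is unchanged — no shift.
Adding S₁ (aq), a product, drives the reaction to the left.
A catalyst speeds both forward and reverse rates equally; it changes neither Q nor K — no shift from this change.
Only the nonzero effect(s) matter; the net shift is to the left.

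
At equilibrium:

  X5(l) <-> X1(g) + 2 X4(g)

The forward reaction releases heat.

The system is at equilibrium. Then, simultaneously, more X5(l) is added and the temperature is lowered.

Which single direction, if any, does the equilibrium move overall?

X5 is a pure liquid; its activity is 1 regardless of amount, so Q is unaffected — no shift from this change.
The forward reaction is exothermic. Lowering T favours the exothermic direction — shift to the right.
Only the nonzero effect(s) matter; the net shift is to the right.

right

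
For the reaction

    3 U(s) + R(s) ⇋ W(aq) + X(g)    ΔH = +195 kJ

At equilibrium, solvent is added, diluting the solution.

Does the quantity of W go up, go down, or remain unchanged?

increases

Dilution lowers every aqueous concentration by the same factor. Δn_aq = 1 − 0 = +1, so the system shifts toward the side with more dissolved moles — to the right.
The net shift is to the right. W is a product, so its amount increases.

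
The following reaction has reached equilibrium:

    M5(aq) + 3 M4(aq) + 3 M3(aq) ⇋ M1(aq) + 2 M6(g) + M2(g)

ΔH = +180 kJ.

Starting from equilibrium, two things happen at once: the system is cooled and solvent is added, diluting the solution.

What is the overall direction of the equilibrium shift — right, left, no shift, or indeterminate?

The forward reaction is endothermic. Lowering T favours the exothermic direction — shift to the left.
Dilution lowers every aqueous concentration by the same factor. Δn_aq = 1 − 7 = -6, so the system shifts toward the side with more dissolved moles — to the left.
All effects act in the same direction — net shift to the left.

left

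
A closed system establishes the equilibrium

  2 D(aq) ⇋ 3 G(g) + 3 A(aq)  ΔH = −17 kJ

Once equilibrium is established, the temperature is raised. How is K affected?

decreases

K depends on temperature via the van 't Hoff relation. The forward reaction is exothermic, so raising T decreases K.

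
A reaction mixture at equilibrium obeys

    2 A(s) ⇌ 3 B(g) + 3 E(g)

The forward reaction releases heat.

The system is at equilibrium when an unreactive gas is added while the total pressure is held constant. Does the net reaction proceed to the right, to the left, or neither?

Adding inert gas at constant total pressure expands the volume and lowers every reacting partial pressure. With Δn_gas = 6 − 0 = +6, Q moves away from K toward the side with fewer gas moles, so the system shifts toward the side with more gas moles — to the right.

right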